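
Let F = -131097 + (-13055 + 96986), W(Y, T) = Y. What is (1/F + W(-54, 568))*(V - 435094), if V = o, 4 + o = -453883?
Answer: 754734497555/15722 ≈ 4.8005e+7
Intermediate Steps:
o = -453887 (o = -4 - 453883 = -453887)
V = -453887
F = -47166 (F = -131097 + 83931 = -47166)
(1/F + W(-54, 568))*(V - 435094) = (1/(-47166) - 54)*(-453887 - 435094) = (-1/47166 - 54)*(-888981) = -2546965/47166*(-888981) = 754734497555/15722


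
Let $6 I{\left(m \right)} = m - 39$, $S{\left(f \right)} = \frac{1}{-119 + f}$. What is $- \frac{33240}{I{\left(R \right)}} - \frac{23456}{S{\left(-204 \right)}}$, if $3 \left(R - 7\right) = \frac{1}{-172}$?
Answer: $\frac{125210154784}{16513} \approx 7.5825 \cdot 10^{6}$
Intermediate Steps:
$R = \frac{3611}{516}$ ($R = 7 + \frac{1}{3 \left(-172\right)} = 7 + \frac{1}{3} \left(- \frac{1}{172}\right) = 7 - \frac{1}{516} = \frac{3611}{516} \approx 6.9981$)
$I{\left(m \right)} = - \frac{13}{2} + \frac{m}{6}$ ($I{\left(m \right)} = \frac{m - 39}{6} = \frac{-39 + m}{6} = - \frac{13}{2} + \frac{m}{6}$)
$- \frac{33240}{I{\left(R \right)}} - \frac{23456}{S{\left(-204 \right)}} = - \frac{33240}{- \frac{13}{2} + \frac{1}{6} \cdot \frac{3611}{516}} - \frac{23456}{\frac{1}{-119 - 204}} = - \frac{33240}{- \frac{13}{2} + \frac{3611}{3096}} - \frac{23456}{\frac{1}{-323}} = - \frac{33240}{- \frac{16513}{3096}} - \frac{23456}{- \frac{1}{323}} = \left(-33240\right) \left(- \frac{3096}{16513}\right) - -7576288 = \frac{102911040}{16513} + 7576288 = \frac{125210154784}{16513}$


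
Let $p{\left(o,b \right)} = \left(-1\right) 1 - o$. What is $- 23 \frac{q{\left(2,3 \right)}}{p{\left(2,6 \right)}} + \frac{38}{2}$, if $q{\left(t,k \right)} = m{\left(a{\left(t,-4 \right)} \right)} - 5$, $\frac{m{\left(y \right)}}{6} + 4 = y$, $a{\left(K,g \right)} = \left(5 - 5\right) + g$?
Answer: $- \frac{1162}{3} \approx -387.33$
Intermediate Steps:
$a{\left(K,g \right)} = g$ ($a{\left(K,g \right)} = 0 + g = g$)
$m{\left(y \right)} = -24 + 6 y$
$p{\left(o,b \right)} = -1 - o$
$q{\left(t,k \right)} = -53$ ($q{\left(t,k \right)} = \left(-24 + 6 \left(-4\right)\right) - 5 = \left(-24 - 24\right) - 5 = -48 - 5 = -53$)
$- 23 \frac{q{\left(2,3 \right)}}{p{\left(2,6 \right)}} + \frac{38}{2} = - 23 \left(- \frac{53}{-1 - 2}\right) + \frac{38}{2} = - 23 \left(- \frac{53}{-1 - 2}\right) + 38 \cdot \frac{1}{2} = - 23 \left(- \frac{53}{-3}\right) + 19 = - 23 \left(\left(-53\right) \left(- \frac{1}{3}\right)\right) + 19 = \left(-23\right) \frac{53}{3} + 19 = - \frac{1219}{3} + 19 = - \frac{1162}{3}$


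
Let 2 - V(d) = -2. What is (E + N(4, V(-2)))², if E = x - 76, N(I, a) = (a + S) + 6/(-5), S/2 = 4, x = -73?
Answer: 477481/25 ≈ 19099.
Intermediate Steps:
V(d) = 4 (V(d) = 2 - 1*(-2) = 2 + 2 = 4)
S = 8 (S = 2*4 = 8)
N(I, a) = 34/5 + a (N(I, a) = (a + 8) + 6/(-5) = (8 + a) + 6*(-⅕) = (8 + a) - 6/5 = 34/5 + a)
E = -149 (E = -73 - 76 = -149)
(E + N(4, V(-2)))² = (-149 + (34/5 + 4))² = (-149 + 54/5)² = (-691/5)² = 477481/25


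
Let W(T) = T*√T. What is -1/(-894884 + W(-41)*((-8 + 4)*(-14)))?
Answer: 223721/200258377428 - 287*I*√41/100129188714 ≈ 1.1172e-6 - 1.8353e-8*I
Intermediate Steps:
W(T) = T^(3/2)
-1/(-894884 + W(-41)*((-8 + 4)*(-14))) = -1/(-894884 + (-41)^(3/2)*((-8 + 4)*(-14))) = -1/(-894884 + (-41*I*√41)*(-4*(-14))) = -1/(-894884 - 41*I*√41*56) = -1/(-894884 - 2296*I*√41)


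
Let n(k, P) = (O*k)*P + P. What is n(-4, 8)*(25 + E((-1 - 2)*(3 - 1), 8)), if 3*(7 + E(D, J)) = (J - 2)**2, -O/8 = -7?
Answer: -53520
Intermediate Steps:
O = 56 (O = -8*(-7) = 56)
E(D, J) = -7 + (-2 + J)**2/3 (E(D, J) = -7 + (J - 2)**2/3 = -7 + (-2 + J)**2/3)
n(k, P) = P + 56*P*k (n(k, P) = (56*k)*P + P = 56*P*k + P = P + 56*P*k)
n(-4, 8)*(25 + E((-1 - 2)*(3 - 1), 8)) = (8*(1 + 56*(-4)))*(25 + (-7 + (-2 + 8)**2/3)) = (8*(1 - 224))*(25 + (-7 + (1/3)*6**2)) = (8*(-223))*(25 + (-7 + (1/3)*36)) = -1784*(25 + (-7 + 12)) = -1784*(25 + 5) = -1784*30 = -53520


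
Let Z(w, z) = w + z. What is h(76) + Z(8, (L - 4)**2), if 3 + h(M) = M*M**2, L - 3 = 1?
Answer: 438981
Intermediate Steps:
L = 4 (L = 3 + 1 = 4)
h(M) = -3 + M**3 (h(M) = -3 + M*M**2 = -3 + M**3)
h(76) + Z(8, (L - 4)**2) = (-3 + 76**3) + (8 + (4 - 4)**2) = (-3 + 438976) + (8 + 0**2) = 438973 + (8 + 0) = 438973 + 8 = 438981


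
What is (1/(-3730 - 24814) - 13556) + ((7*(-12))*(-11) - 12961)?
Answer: -730526593/28544 ≈ -25593.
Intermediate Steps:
(1/(-3730 - 24814) - 13556) + ((7*(-12))*(-11) - 12961) = (1/(-28544) - 13556) + (-84*(-11) - 12961) = (-1/28544 - 13556) + (924 - 12961) = -386942465/28544 - 12037 = -730526593/28544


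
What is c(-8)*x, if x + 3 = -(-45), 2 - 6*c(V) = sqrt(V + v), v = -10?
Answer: 14 - 21*I*sqrt(2) ≈ 14.0 - 29.698*I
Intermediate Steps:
c(V) = 1/3 - sqrt(-10 + V)/6 (c(V) = 1/3 - sqrt(V - 10)/6 = 1/3 - sqrt(-10 + V)/6)
x = 42 (x = -3 - (-45) = -3 - 9*(-5) = -3 + 45 = 42)
c(-8)*x = (1/3 - sqrt(-10 - 8)/6)*42 = (1/3 - I*sqrt(2)/2)*42 = 14 - 21*I*sqrt(2)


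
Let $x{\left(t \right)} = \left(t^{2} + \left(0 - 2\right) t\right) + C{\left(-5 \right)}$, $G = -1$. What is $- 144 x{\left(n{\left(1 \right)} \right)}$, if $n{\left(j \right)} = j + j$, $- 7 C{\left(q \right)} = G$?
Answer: $- \frac{144}{7} \approx -20.571$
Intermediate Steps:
$C{\left(q \right)} = \frac{1}{7}$ ($C{\left(q \right)} = \left(- \frac{1}{7}\right) \left(-1\right) = \frac{1}{7}$)
$n{\left(j \right)} = 2 j$
$x{\left(t \right)} = \frac{1}{7} + t^{2} - 2 t$ ($x{\left(t \right)} = \left(t^{2} + \left(0 - 2\right) t\right) + \frac{1}{7} = \left(t^{2} - 2 t\right) + \frac{1}{7} = \frac{1}{7} + t^{2} - 2 t$)
$- 144 x{\left(n{\left(1 \right)} \right)} = - 144 \left(\frac{1}{7} + \left(2 \cdot 1\right)^{2} - 2 \cdot 2 \cdot 1\right) = - 144 \left(\frac{1}{7} + 2^{2} - 4\right) = - 144 \left(\frac{1}{7} + 4 - 4\right) = \left(-144\right) \frac{1}{7} = - \frac{144}{7}$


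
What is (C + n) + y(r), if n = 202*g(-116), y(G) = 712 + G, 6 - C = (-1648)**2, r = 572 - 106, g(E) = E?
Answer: -2738152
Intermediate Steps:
r = 466
C = -2715898 (C = 6 - 1*(-1648)**2 = 6 - 1*2715904 = 6 - 2715904 = -2715898)
n = -23432 (n = 202*(-116) = -23432)
(C + n) + y(r) = (-2715898 - 23432) + (712 + 466) = -2739330 + 1178 = -2738152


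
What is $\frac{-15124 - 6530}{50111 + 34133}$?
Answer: $- \frac{10827}{42122} \approx -0.25704$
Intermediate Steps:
$\frac{-15124 - 6530}{50111 + 34133} = - \frac{21654}{84244} = \left(-21654\right) \frac{1}{84244} = - \frac{10827}{42122}$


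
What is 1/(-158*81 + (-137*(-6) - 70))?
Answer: -1/12046 ≈ -8.3015e-5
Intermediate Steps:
1/(-158*81 + (-137*(-6) - 70)) = 1/(-12798 + (822 - 70)) = 1/(-12798 + 752) = 1/(-12046) = -1/12046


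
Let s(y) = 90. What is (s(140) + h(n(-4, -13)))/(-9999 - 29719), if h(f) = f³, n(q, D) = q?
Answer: -13/19859 ≈ -0.00065462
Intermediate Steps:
(s(140) + h(n(-4, -13)))/(-9999 - 29719) = (90 + (-4)³)/(-9999 - 29719) = (90 - 64)/(-39718) = 26*(-1/39718) = -13/19859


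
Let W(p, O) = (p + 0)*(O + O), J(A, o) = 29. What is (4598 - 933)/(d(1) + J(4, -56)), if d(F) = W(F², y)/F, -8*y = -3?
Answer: 14660/119 ≈ 123.19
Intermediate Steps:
y = 3/8 (y = -⅛*(-3) = 3/8 ≈ 0.37500)
W(p, O) = 2*O*p (W(p, O) = p*(2*O) = 2*O*p)
d(F) = 3*F/4 (d(F) = (2*(3/8)*F²)/F = (3*F²/4)/F = 3*F/4)
(4598 - 933)/(d(1) + J(4, -56)) = (4598 - 933)/((¾)*1 + 29) = 3665/(¾ + 29) = 3665/(119/4) = 3665*(4/119) = 14660/119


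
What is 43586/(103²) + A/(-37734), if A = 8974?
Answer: 774734479/200160003 ≈ 3.8706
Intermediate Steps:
43586/(103²) + A/(-37734) = 43586/(103²) + 8974/(-37734) = 43586/10609 + 8974*(-1/37734) = 43586*(1/10609) - 4487/18867 = 43586/10609 - 4487/18867 = 774734479/200160003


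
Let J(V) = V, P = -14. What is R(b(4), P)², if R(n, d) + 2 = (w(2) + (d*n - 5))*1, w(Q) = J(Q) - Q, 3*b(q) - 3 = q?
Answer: 14161/9 ≈ 1573.4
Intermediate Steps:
b(q) = 1 + q/3
w(Q) = 0 (w(Q) = Q - Q = 0)
R(n, d) = -7 + d*n (R(n, d) = -2 + (0 + (d*n - 5))*1 = -2 + (0 + (-5 + d*n))*1 = -2 + (-5 + d*n)*1 = -2 + (-5 + d*n) = -7 + d*n)
R(b(4), P)² = (-7 - 14*(1 + (⅓)*4))² = (-7 - 14*(1 + 4/3))² = (-7 - 14*7/3)² = (-7 - 98/3)² = (-119/3)² = 14161/9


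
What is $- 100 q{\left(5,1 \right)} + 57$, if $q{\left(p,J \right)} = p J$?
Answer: $-443$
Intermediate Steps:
$q{\left(p,J \right)} = J p$
$- 100 q{\left(5,1 \right)} + 57 = - 100 \cdot 1 \cdot 5 + 57 = \left(-100\right) 5 + 57 = -500 + 57 = -443$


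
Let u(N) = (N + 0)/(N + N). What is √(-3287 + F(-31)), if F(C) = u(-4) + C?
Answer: I*√13270/2 ≈ 57.598*I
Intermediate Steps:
u(N) = ½ (u(N) = N/((2*N)) = N*(1/(2*N)) = ½)
F(C) = ½ + C
√(-3287 + F(-31)) = √(-3287 + (½ - 31)) = √(-3287 - 61/2) = √(-6635/2) = I*√13270/2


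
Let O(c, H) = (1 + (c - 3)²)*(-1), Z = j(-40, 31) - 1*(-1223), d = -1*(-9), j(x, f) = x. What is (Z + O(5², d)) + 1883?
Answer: 2581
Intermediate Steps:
d = 9
Z = 1183 (Z = -40 - 1*(-1223) = -40 + 1223 = 1183)
O(c, H) = -1 - (-3 + c)² (O(c, H) = (1 + (-3 + c)²)*(-1) = -1 - (-3 + c)²)
(Z + O(5², d)) + 1883 = (1183 + (-1 - (-3 + 5²)²)) + 1883 = (1183 + (-1 - (-3 + 25)²)) + 1883 = (1183 + (-1 - 1*22²)) + 1883 = (1183 + (-1 - 1*484)) + 1883 = (1183 + (-1 - 484)) + 1883 = (1183 - 485) + 1883 = 698 + 1883 = 2581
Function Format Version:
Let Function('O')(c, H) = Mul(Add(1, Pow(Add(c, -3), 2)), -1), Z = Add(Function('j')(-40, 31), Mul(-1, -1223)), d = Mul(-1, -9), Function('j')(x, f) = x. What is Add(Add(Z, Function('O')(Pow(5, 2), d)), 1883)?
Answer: 2581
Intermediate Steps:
d = 9
Z = 1183 (Z = Add(-40, Mul(-1, -1223)) = Add(-40, 1223) = 1183)
Function('O')(c, H) = Add(-1, Mul(-1, Pow(Add(-3, c), 2))) (Function('O')(c, H) = Mul(Add(1, Pow(Add(-3, c), 2)), -1) = Add(-1, Mul(-1, Pow(Add(-3, c), 2))))
Add(Add(Z, Function('O')(Pow(5, 2), d)), 1883) = Add(Add(1183, Add(-1, Mul(-1, Pow(Add(-3, Pow(5, 2)), 2)))), 1883) = Add(Add(1183, Add(-1, Mul(-1, Pow(Add(-3, 25), 2)))), 1883) = Add(Add(1183, Add(-1, Mul(-1, Pow(22, 2)))), 1883) = Add(Add(1183, Add(-1, Mul(-1, 484))), 1883) = Add(Add(1183, Add(-1, -484)), 1883) = Add(Add(1183, -485), 1883) = Add(698, 1883) = 2581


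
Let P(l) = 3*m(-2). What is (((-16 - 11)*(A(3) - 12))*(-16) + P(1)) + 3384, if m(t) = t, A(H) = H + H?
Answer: 786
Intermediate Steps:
A(H) = 2*H
P(l) = -6 (P(l) = 3*(-2) = -6)
(((-16 - 11)*(A(3) - 12))*(-16) + P(1)) + 3384 = (((-16 - 11)*(2*3 - 12))*(-16) - 6) + 3384 = (-27*(6 - 12)*(-16) - 6) + 3384 = (-27*(-6)*(-16) - 6) + 3384 = (162*(-16) - 6) + 3384 = (-2592 - 6) + 3384 = -2598 + 3384 = 786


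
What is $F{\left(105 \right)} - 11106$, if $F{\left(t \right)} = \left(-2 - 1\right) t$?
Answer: $-11421$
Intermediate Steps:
$F{\left(t \right)} = - 3 t$
$F{\left(105 \right)} - 11106 = \left(-3\right) 105 - 11106 = -315 - 11106 = -11421$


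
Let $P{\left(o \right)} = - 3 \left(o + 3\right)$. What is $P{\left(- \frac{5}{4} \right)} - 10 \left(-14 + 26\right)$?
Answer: $- \frac{501}{4} \approx -125.25$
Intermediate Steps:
$P{\left(o \right)} = -9 - 3 o$ ($P{\left(o \right)} = - 3 \left(3 + o\right) = -9 - 3 o$)
$P{\left(- \frac{5}{4} \right)} - 10 \left(-14 + 26\right) = \left(-9 - 3 \left(- \frac{5}{4}\right)\right) - 10 \left(-14 + 26\right) = \left(-9 - 3 \left(\left(-5\right) \frac{1}{4}\right)\right) - 120 = \left(-9 - - \frac{15}{4}\right) - 120 = \left(-9 + \frac{15}{4}\right) - 120 = - \frac{21}{4} - 120 = - \frac{501}{4}$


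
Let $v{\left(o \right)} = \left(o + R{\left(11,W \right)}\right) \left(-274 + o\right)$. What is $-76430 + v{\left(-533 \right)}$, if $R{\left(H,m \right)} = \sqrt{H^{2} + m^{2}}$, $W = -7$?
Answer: $353701 - 807 \sqrt{170} \approx 3.4318 \cdot 10^{5}$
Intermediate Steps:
$v{\left(o \right)} = \left(-274 + o\right) \left(o + \sqrt{170}\right)$ ($v{\left(o \right)} = \left(o + \sqrt{11^{2} + \left(-7\right)^{2}}\right) \left(-274 + o\right) = \left(o + \sqrt{121 + 49}\right) \left(-274 + o\right) = \left(o + \sqrt{170}\right) \left(-274 + o\right) = \left(-274 + o\right) \left(o + \sqrt{170}\right)$)
$-76430 + v{\left(-533 \right)} = -76430 - \left(-146042 - 284089 + 807 \sqrt{170}\right) = -76430 + \left(284089 + 146042 - 274 \sqrt{170} - 533 \sqrt{170}\right) = -76430 + \left(430131 - 807 \sqrt{170}\right) = 353701 - 807 \sqrt{170}$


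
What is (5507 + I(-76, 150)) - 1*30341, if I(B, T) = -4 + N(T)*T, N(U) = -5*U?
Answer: -137338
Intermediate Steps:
I(B, T) = -4 - 5*T² (I(B, T) = -4 + (-5*T)*T = -4 - 5*T²)
(5507 + I(-76, 150)) - 1*30341 = (5507 + (-4 - 5*150²)) - 1*30341 = (5507 + (-4 - 5*22500)) - 30341 = (5507 + (-4 - 112500)) - 30341 = (5507 - 112504) - 30341 = -106997 - 30341 = -137338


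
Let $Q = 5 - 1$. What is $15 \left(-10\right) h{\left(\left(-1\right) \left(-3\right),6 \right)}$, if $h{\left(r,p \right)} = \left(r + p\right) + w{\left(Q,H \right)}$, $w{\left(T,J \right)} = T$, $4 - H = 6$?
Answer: $-1950$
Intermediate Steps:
$H = -2$ ($H = 4 - 6 = -2$)
$Q = 4$
$h{\left(r,p \right)} = 4 + p + r$ ($h{\left(r,p \right)} = \left(r + p\right) + 4 = \left(p + r\right) + 4 = 4 + p + r$)
$15 \left(-10\right) h{\left(\left(-1\right) \left(-3\right),6 \right)} = 15 \left(-10\right) \left(4 + 6 - -3\right) = - 150 \left(4 + 6 + 3\right) = \left(-150\right) 13 = -1950$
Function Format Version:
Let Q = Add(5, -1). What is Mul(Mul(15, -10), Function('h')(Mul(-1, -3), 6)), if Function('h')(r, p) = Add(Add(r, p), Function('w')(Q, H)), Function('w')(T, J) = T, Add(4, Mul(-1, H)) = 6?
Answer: -1950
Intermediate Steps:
H = -2 (H = Add(4, Mul(-1, 6)) = Add(4, -6) = -2)
Q = 4
Function('h')(r, p) = Add(4, p, r) (Function('h')(r, p) = Add(Add(r, p), 4) = Add(Add(p, r), 4) = Add(4, p, r))
Mul(Mul(15, -10), Function('h')(Mul(-1, -3), 6)) = Mul(Mul(15, -10), Add(4, 6, Mul(-1, -3))) = Mul(-150, Add(4, 6, 3)) = Mul(-150, 13) = -1950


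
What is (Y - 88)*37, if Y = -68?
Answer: -5772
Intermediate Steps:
(Y - 88)*37 = (-68 - 88)*37 = -156*37 = -5772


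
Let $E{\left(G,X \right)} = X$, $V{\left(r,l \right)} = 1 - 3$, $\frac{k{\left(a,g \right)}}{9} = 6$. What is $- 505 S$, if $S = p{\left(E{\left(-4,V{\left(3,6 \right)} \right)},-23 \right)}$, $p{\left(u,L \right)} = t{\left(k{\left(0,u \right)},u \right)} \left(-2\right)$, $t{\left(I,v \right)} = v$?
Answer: $-2020$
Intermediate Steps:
$k{\left(a,g \right)} = 54$ ($k{\left(a,g \right)} = 9 \cdot 6 = 54$)
$V{\left(r,l \right)} = -2$
$p{\left(u,L \right)} = - 2 u$ ($p{\left(u,L \right)} = u \left(-2\right) = - 2 u$)
$S = 4$ ($S = \left(-2\right) \left(-2\right) = 4$)
$- 505 S = \left(-505\right) 4 = -2020$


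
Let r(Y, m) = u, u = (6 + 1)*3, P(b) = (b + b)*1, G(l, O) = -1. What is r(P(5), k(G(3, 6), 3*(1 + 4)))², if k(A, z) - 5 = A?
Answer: 441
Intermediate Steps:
P(b) = 2*b (P(b) = (2*b)*1 = 2*b)
k(A, z) = 5 + A
u = 21 (u = 7*3 = 21)
r(Y, m) = 21
r(P(5), k(G(3, 6), 3*(1 + 4)))² = 21² = 441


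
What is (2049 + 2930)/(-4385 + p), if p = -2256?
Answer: -4979/6641 ≈ -0.74974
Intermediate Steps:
(2049 + 2930)/(-4385 + p) = (2049 + 2930)/(-4385 - 2256) = 4979/(-6641) = 4979*(-1/6641) = -4979/6641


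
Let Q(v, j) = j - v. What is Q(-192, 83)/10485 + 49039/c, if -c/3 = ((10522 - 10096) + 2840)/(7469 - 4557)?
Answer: -49909058201/3424401 ≈ -14575.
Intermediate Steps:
c = -4899/1456 (c = -3*((10522 - 10096) + 2840)/(7469 - 4557) = -3*(426 + 2840)/2912 = -9798/2912 = -3*1633/1456 = -4899/1456 ≈ -3.3647)
Q(-192, 83)/10485 + 49039/c = (83 - 1*(-192))/10485 + 49039/(-4899/1456) = (83 + 192)*(1/10485) + 49039*(-1456/4899) = 275*(1/10485) - 71400784/4899 = 55/2097 - 71400784/4899 = -49909058201/3424401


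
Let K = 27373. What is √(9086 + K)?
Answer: 3*√4051 ≈ 190.94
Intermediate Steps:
√(9086 + K) = √(9086 + 27373) = √36459 = 3*√4051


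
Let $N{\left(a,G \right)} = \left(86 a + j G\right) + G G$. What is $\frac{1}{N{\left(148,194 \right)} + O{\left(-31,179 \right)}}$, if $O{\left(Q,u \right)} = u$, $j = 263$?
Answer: $\frac{1}{101565} \approx 9.8459 \cdot 10^{-6}$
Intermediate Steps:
$N{\left(a,G \right)} = G^{2} + 86 a + 263 G$ ($N{\left(a,G \right)} = \left(86 a + 263 G\right) + G G = \left(86 a + 263 G\right) + G^{2} = G^{2} + 86 a + 263 G$)
$\frac{1}{N{\left(148,194 \right)} + O{\left(-31,179 \right)}} = \frac{1}{\left(194^{2} + 86 \cdot 148 + 263 \cdot 194\right) + 179} = \frac{1}{\left(37636 + 12728 + 51022\right) + 179} = \frac{1}{101386 + 179} = \frac{1}{101565}$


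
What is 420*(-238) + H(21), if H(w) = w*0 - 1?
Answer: -99961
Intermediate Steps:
H(w) = -1 (H(w) = 0 - 1 = -1)
420*(-238) + H(21) = 420*(-238) - 1 = -99960 - 1 = -99961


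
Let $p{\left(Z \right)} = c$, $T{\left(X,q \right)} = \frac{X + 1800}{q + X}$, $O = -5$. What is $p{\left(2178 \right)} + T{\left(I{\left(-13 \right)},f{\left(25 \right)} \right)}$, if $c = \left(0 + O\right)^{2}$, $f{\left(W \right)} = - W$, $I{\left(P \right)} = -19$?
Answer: $- \frac{681}{44} \approx -15.477$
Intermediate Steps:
$c = 25$ ($c = \left(0 - 5\right)^{2} = \left(-5\right)^{2} = 25$)
$T{\left(X,q \right)} = \frac{1800 + X}{X + q}$
$p{\left(Z \right)} = 25$
$p{\left(2178 \right)} + T{\left(I{\left(-13 \right)},f{\left(25 \right)} \right)} = 25 + \frac{1800 - 19}{-19 - 25} = 25 + \frac{1}{-19 - 25} \cdot 1781 = 25 + \frac{1}{-44} \cdot 1781 = 25 - \frac{1781}{44} = - \frac{681}{44}$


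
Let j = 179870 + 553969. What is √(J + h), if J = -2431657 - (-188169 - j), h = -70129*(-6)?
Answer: 5*I*√43555 ≈ 1043.5*I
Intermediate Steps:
j = 733839
h = 420774
J = -1509649 (J = -2431657 - (-188169 - 1*733839) = -2431657 - (-188169 - 733839) = -2431657 - 1*(-922008) = -2431657 + 922008 = -1509649)
√(J + h) = √(-1509649 + 420774) = √(-1088875) = 5*I*√43555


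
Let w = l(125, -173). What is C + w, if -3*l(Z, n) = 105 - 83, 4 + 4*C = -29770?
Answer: -44705/6 ≈ -7450.8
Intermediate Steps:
C = -14887/2 (C = -1 + (1/4)*(-29770) = -1 - 14885/2 = -14887/2 ≈ -7443.5)
l(Z, n) = -22/3 (l(Z, n) = -(105 - 83)/3 = -1/3*22 = -22/3)
w = -22/3 ≈ -7.3333
C + w = -14887/2 - 22/3 = -44705/6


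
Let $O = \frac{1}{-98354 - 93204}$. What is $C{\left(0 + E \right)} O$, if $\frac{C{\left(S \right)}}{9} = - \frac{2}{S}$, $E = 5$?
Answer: $\frac{9}{478895} \approx 1.8793 \cdot 10^{-5}$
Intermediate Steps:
$C{\left(S \right)} = - \frac{18}{S}$ ($C{\left(S \right)} = 9 \left(- \frac{2}{S}\right) = - \frac{18}{S}$)
$O = - \frac{1}{191558}$ ($O = \frac{1}{-191558} = - \frac{1}{191558} \approx -5.2204 \cdot 10^{-6}$)
$C{\left(0 + E \right)} O = - \frac{18}{0 + 5} \left(- \frac{1}{191558}\right) = - \frac{18}{5} \left(- \frac{1}{191558}\right) = \left(-18\right) \frac{1}{5} \left(- \frac{1}{191558}\right) = \left(- \frac{18}{5}\right) \left(- \frac{1}{191558}\right) = \frac{9}{478895}$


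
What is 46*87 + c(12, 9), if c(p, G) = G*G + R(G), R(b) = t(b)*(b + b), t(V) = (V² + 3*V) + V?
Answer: 6189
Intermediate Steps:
t(V) = V² + 4*V
R(b) = 2*b²*(4 + b) (R(b) = (b*(4 + b))*(b + b) = (b*(4 + b))*(2*b) = 2*b²*(4 + b))
c(p, G) = G² + 2*G²*(4 + G) (c(p, G) = G*G + 2*G²*(4 + G) = G² + 2*G²*(4 + G))
46*87 + c(12, 9) = 46*87 + 9²*(9 + 2*9) = 4002 + 81*(9 + 18) = 4002 + 81*27 = 4002 + 2187 = 6189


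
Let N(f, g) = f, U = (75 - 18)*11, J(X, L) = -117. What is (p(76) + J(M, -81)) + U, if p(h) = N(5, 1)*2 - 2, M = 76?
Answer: 518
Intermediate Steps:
U = 627 (U = 57*11 = 627)
p(h) = 8 (p(h) = 5*2 - 2 = 10 - 2 = 8)
(p(76) + J(M, -81)) + U = (8 - 117) + 627 = -109 + 627 = 518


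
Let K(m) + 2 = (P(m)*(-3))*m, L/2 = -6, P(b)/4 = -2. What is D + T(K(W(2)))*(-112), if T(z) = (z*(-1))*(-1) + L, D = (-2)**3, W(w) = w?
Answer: -3816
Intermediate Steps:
P(b) = -8 (P(b) = 4*(-2) = -8)
L = -12 (L = 2*(-6) = -12)
D = -8
K(m) = -2 + 24*m (K(m) = -2 + (-8*(-3))*m = -2 + 24*m)
T(z) = -12 + z (T(z) = (z*(-1))*(-1) - 12 = -z*(-1) - 12 = z - 12 = -12 + z)
D + T(K(W(2)))*(-112) = -8 + (-12 + (-2 + 24*2))*(-112) = -8 + (-12 + (-2 + 48))*(-112) = -8 + (-12 + 46)*(-112) = -8 + 34*(-112) = -8 - 3808 = -3816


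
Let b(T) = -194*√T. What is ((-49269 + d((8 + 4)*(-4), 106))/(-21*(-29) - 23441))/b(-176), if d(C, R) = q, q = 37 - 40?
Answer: 6159*I*√11/24361744 ≈ 0.00083849*I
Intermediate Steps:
q = -3
d(C, R) = -3
((-49269 + d((8 + 4)*(-4), 106))/(-21*(-29) - 23441))/b(-176) = ((-49269 - 3)/(-21*(-29) - 23441))/((-776*I*√11)) = (-49272/(609 - 23441))/((-776*I*√11)) = (-49272/(-22832))/((-776*I*√11)) = (-49272*(-1/22832))*(I*√11/8536) = 6159*(I*√11/8536)/2854 = 6159*I*√11/24361744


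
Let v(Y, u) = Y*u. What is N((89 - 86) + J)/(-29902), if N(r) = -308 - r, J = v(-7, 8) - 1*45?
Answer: 105/14951 ≈ 0.0070229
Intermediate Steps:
J = -101 (J = -7*8 - 1*45 = -56 - 45 = -101)
N((89 - 86) + J)/(-29902) = (-308 - ((89 - 86) - 101))/(-29902) = (-308 - (3 - 101))*(-1/29902) = (-308 - 1*(-98))*(-1/29902) = (-308 + 98)*(-1/29902) = -210*(-1/29902) = 105/14951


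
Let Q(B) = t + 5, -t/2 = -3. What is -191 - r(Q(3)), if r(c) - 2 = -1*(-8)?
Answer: -201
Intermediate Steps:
t = 6 (t = -2*(-3) = 6)
Q(B) = 11 (Q(B) = 6 + 5 = 11)
r(c) = 10 (r(c) = 2 - 1*(-8) = 2 + 8 = 10)
-191 - r(Q(3)) = -191 - 1*10 = -191 - 10 = -201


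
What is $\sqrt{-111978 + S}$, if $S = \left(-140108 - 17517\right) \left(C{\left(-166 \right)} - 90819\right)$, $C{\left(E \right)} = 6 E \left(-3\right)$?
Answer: $3 \sqrt{1538249933} \approx 1.1766 \cdot 10^{5}$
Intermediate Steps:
$C{\left(E \right)} = - 18 E$
$S = 13844361375$ ($S = \left(-140108 - 17517\right) \left(\left(-18\right) \left(-166\right) - 90819\right) = - 157625 \left(2988 - 90819\right) = \left(-157625\right) \left(-87831\right) = 13844361375$)
$\sqrt{-111978 + S} = \sqrt{-111978 + 13844361375} = \sqrt{13844249397} = 3 \sqrt{1538249933}$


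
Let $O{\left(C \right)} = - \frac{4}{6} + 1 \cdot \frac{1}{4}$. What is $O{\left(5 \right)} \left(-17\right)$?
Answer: $\frac{85}{12} \approx 7.0833$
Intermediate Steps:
$O{\left(C \right)} = - \frac{5}{12}$ ($O{\left(C \right)} = \left(-4\right) \frac{1}{6} + 1 \cdot \frac{1}{4} = - \frac{2}{3} + \frac{1}{4} = - \frac{5}{12}$)
$O{\left(5 \right)} \left(-17\right) = \left(- \frac{5}{12}\right) \left(-17\right) = \frac{85}{12}$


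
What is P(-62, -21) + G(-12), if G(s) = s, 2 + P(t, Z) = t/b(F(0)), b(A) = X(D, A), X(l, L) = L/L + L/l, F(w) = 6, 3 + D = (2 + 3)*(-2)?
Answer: -904/7 ≈ -129.14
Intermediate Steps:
D = -13 (D = -3 + (2 + 3)*(-2) = -3 + 5*(-2) = -3 - 10 = -13)
X(l, L) = 1 + L/l
b(A) = 1 - A/13 (b(A) = (A - 13)/(-13) = -(-13 + A)/13 = 1 - A/13)
P(t, Z) = -2 + 13*t/7 (P(t, Z) = -2 + t/(1 - 1/13*6) = -2 + t/(1 - 6/13) = -2 + t/(7/13) = -2 + t*(13/7) = -2 + 13*t/7)
P(-62, -21) + G(-12) = (-2 + (13/7)*(-62)) - 12 = (-2 - 806/7) - 12 = -820/7 - 12 = -904/7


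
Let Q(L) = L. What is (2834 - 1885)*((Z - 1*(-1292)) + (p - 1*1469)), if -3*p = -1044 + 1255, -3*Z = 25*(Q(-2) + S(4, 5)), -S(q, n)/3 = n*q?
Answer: 766792/3 ≈ 2.5560e+5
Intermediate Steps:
S(q, n) = -3*n*q
Z = 1550/3 (Z = -25*(-2 - 3*5*4)/3 = -25*(-2 - 60)/3 = -25*(-62)/3 = -1/3*(-1550) = 1550/3 ≈ 516.67)
p = -211/3 (p = -(-1044 + 1255)/3 = -1/3*211 = -211/3 ≈ -70.333)
(2834 - 1885)*((Z - 1*(-1292)) + (p - 1*1469)) = (2834 - 1885)*((1550/3 - 1*(-1292)) + (-211/3 - 1*1469)) = 949*((1550/3 + 1292) + (-211/3 - 1469)) = 949*(5426/3 - 4618/3) = 949*(808/3) = 766792/3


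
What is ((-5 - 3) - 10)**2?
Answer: 324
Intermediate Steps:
((-5 - 3) - 10)**2 = (-8 - 10)**2 = (-18)**2 = 324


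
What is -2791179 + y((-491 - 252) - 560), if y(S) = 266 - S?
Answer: -2789610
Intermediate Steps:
-2791179 + y((-491 - 252) - 560) = -2791179 + (266 - ((-491 - 252) - 560)) = -2791179 + (266 - (-743 - 560)) = -2791179 + (266 - 1*(-1303)) = -2791179 + (266 + 1303) = -2791179 + 1569 = -2789610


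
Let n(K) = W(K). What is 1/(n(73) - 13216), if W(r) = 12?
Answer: -1/13204 ≈ -7.5735e-5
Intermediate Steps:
n(K) = 12
1/(n(73) - 13216) = 1/(12 - 13216) = 1/(-13204) = -1/13204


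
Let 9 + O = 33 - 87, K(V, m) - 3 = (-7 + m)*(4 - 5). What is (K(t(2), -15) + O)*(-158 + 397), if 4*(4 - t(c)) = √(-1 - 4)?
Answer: -9082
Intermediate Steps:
t(c) = 4 - I*√5/4 (t(c) = 4 - √(-1 - 4)/4 = 4 - I*√5/4)
K(V, m) = 10 - m (K(V, m) = 3 + (-7 + m)*(4 - 5) = 3 + (-7 + m)*(-1) = 3 + (7 - m) = 10 - m)
O = -63 (O = -9 + (33 - 87) = -9 - 54 = -63)
(K(t(2), -15) + O)*(-158 + 397) = ((10 - 1*(-15)) - 63)*(-158 + 397) = ((10 + 15) - 63)*239 = (25 - 63)*239 = -38*239 = -9082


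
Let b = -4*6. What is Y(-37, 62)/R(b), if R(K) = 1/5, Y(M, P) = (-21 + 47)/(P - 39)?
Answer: 130/23 ≈ 5.6522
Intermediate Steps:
Y(M, P) = 26/(-39 + P)
b = -24
R(K) = ⅕
Y(-37, 62)/R(b) = (26/(-39 + 62))/(⅕) = (26/23)*5 = 130/23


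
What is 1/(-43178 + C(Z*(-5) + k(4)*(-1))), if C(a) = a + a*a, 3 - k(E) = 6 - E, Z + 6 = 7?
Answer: -1/43148 ≈ -2.3176e-5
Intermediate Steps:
Z = 1 (Z = -6 + 7 = 1)
k(E) = -3 + E (k(E) = 3 - (6 - E) = 3 + (-6 + E) = -3 + E)
C(a) = a + a²
1/(-43178 + C(Z*(-5) + k(4)*(-1))) = 1/(-43178 + (1*(-5) + (-3 + 4)*(-1))*(1 + (1*(-5) + (-3 + 4)*(-1)))) = 1/(-43178 + (-5 + 1*(-1))*(1 + (-5 + 1*(-1)))) = 1/(-43178 + (-5 - 1)*(1 + (-5 - 1))) = 1/(-43178 - 6*(1 - 6)) = 1/(-43178 - 6*(-5)) = 1/(-43178 + 30) = 1/(-43148) = -1/43148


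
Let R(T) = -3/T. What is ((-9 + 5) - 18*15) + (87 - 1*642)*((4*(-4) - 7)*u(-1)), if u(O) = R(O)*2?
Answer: 76316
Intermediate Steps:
u(O) = -6/O (u(O) = -3/O*2 = -6/O)
((-9 + 5) - 18*15) + (87 - 1*642)*((4*(-4) - 7)*u(-1)) = ((-9 + 5) - 18*15) + (87 - 1*642)*((4*(-4) - 7)*(-6/(-1))) = (-4 - 270) + (87 - 642)*((-16 - 7)*(-6*(-1))) = -274 - (-12765)*6 = -274 - 555*(-138) = -274 + 76590 = 76316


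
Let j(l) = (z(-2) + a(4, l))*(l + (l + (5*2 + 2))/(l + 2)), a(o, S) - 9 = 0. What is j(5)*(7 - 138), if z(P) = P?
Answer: -6812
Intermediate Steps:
a(o, S) = 9 (a(o, S) = 9 + 0 = 9)
j(l) = 7*l + 7*(12 + l)/(2 + l) (j(l) = (-2 + 9)*(l + (l + (5*2 + 2))/(l + 2)) = 7*(l + (l + (10 + 2))/(2 + l)) = 7*(l + (l + 12)/(2 + l)) = 7*(l + (12 + l)/(2 + l)) = 7*l + 7*(12 + l)/(2 + l))
j(5)*(7 - 138) = (7*(12 + 5² + 3*5)/(2 + 5))*(7 - 138) = (7*(12 + 25 + 15)/7)*(-131) = (7*(⅐)*52)*(-131) = 52*(-131) = -6812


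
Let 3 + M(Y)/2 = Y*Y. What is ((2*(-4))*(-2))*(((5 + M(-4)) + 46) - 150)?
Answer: -1168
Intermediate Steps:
M(Y) = -6 + 2*Y**2 (M(Y) = -6 + 2*(Y*Y) = -6 + 2*Y**2)
((2*(-4))*(-2))*(((5 + M(-4)) + 46) - 150) = ((2*(-4))*(-2))*(((5 + (-6 + 2*(-4)**2)) + 46) - 150) = (-8*(-2))*(((5 + (-6 + 2*16)) + 46) - 150) = 16*(((5 + (-6 + 32)) + 46) - 150) = 16*(((5 + 26) + 46) - 150) = 16*((31 + 46) - 150) = 16*(77 - 150) = 16*(-73) = -1168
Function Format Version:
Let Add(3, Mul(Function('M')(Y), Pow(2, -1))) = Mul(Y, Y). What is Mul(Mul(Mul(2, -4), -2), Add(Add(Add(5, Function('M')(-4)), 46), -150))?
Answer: -1168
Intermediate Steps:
Function('M')(Y) = Add(-6, Mul(2, Pow(Y, 2))) (Function('M')(Y) = Add(-6, Mul(2, Mul(Y, Y))) = Add(-6, Mul(2, Pow(Y, 2))))
Mul(Mul(Mul(2, -4), -2), Add(Add(Add(5, Function('M')(-4)), 46), -150)) = Mul(Mul(Mul(2, -4), -2), Add(Add(Add(5, Add(-6, Mul(2, Pow(-4, 2)))), 46), -150)) = Mul(Mul(-8, -2), Add(Add(Add(5, Add(-6, Mul(2, 16))), 46), -150)) = Mul(16, Add(Add(Add(5, Add(-6, 32)), 46), -150)) = Mul(16, Add(Add(Add(5, 26), 46), -150)) = Mul(16, Add(Add(31, 46), -150)) = Mul(16, Add(77, -150)) = Mul(16, -73) = -1168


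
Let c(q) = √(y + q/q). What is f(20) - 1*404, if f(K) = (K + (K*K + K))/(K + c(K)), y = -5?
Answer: -38604/101 - 220*I/101 ≈ -382.22 - 2.1782*I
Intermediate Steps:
c(q) = 2*I (c(q) = √(-5 + q/q) = √(-5 + 1) = √(-4) = 2*I)
f(K) = (K² + 2*K)/(K + 2*I) (f(K) = (K + (K*K + K))/(K + 2*I) = (K + (K² + K))/(K + 2*I) = (K + (K + K²))/(K + 2*I) = (K² + 2*K)/(K + 2*I))
f(20) - 1*404 = 20*(2 + 20)/(20 + 2*I) - 1*404 = 20*((20 - 2*I)/404)*22 - 404 = (2200/101 - 220*I/101) - 404 = -38604/101 - 220*I/101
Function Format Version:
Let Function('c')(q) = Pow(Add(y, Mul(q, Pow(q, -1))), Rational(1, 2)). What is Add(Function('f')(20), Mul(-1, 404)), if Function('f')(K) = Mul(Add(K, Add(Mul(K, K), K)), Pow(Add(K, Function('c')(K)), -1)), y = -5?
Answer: Add(Rational(-38604, 101), Mul(Rational(-220, 101), I)) ≈ Add(-382.22, Mul(-2.1782, I))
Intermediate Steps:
Function('c')(q) = Mul(2, I) (Function('c')(q) = Pow(Add(-5, Mul(q, Pow(q, -1))), Rational(1, 2)) = Pow(Add(-5, 1), Rational(1, 2)) = Pow(-4, Rational(1, 2)) = Mul(2, I))
Function('f')(K) = Mul(Pow(Add(K, Mul(2, I)), -1), Add(Pow(K, 2), Mul(2, K))) (Function('f')(K) = Mul(Add(K, Add(Mul(K, K), K)), Pow(Add(K, Mul(2, I)), -1)) = Mul(Add(K, Add(Pow(K, 2), K)), Pow(Add(K, Mul(2, I)), -1)) = Mul(Add(K, Add(K, Pow(K, 2))), Pow(Add(K, Mul(2, I)), -1)) = Mul(Add(Pow(K, 2), Mul(2, K)), Pow(Add(K, Mul(2, I)), -1)) = Mul(Pow(Add(K, Mul(2, I)), -1), Add(Pow(K, 2), Mul(2, K))))
Add(Function('f')(20), Mul(-1, 404)) = Add(Mul(20, Pow(Add(20, Mul(2, I)), -1), Add(2, 20)), Mul(-1, 404)) = Add(Mul(20, Mul(Rational(1, 404), Add(20, Mul(-2, I))), 22), -404) = Add(Add(Rational(2200, 101), Mul(Rational(-220, 101), I)), -404) = Add(Rational(-38604, 101), Mul(Rational(-220, 101), I))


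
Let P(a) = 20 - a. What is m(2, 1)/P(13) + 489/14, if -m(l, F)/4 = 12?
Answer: 393/14 ≈ 28.071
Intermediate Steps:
m(l, F) = -48 (m(l, F) = -4*12 = -48)
m(2, 1)/P(13) + 489/14 = -48/(20 - 1*13) + 489/14 = -48/(20 - 13) + 489*(1/14) = -48/7 + 489/14 = 393/14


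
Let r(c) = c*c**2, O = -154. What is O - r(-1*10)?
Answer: 846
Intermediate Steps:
r(c) = c**3
O - r(-1*10) = -154 - (-1*10)**3 = -154 - 1*(-10)**3 = -154 - 1*(-1000) = -154 + 1000 = 846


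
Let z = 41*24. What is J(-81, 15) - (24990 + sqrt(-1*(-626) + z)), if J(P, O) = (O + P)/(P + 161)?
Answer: -999633/40 - sqrt(1610) ≈ -25031.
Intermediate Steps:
z = 984
J(P, O) = (O + P)/(161 + P)
J(-81, 15) - (24990 + sqrt(-1*(-626) + z)) = (15 - 81)/(161 - 81) - (24990 + sqrt(-1*(-626) + 984)) = -66/80 - (24990 + sqrt(626 + 984)) = (1/80)*(-66) - (24990 + sqrt(1610)) = -33/40 + (-24990 - sqrt(1610)) = -999633/40 - sqrt(1610)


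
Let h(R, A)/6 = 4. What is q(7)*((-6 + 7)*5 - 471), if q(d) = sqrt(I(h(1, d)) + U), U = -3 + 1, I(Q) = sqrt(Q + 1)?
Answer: -466*sqrt(3) ≈ -807.14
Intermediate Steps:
h(R, A) = 24 (h(R, A) = 6*4 = 24)
I(Q) = sqrt(1 + Q)
U = -2
q(d) = sqrt(3) (q(d) = sqrt(sqrt(1 + 24) - 2) = sqrt(sqrt(25) - 2) = sqrt(5 - 2) = sqrt(3))
q(7)*((-6 + 7)*5 - 471) = sqrt(3)*((-6 + 7)*5 - 471) = sqrt(3)*(1*5 - 471) = sqrt(3)*(5 - 471) = sqrt(3)*(-466) = -466*sqrt(3)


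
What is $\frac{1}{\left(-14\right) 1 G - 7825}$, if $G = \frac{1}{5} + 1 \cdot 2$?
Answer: $- \frac{5}{39279} \approx -0.00012729$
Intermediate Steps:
$G = \frac{11}{5}$ ($G = \frac{1}{5} + 2 = \frac{11}{5} \approx 2.2$)
$\frac{1}{\left(-14\right) 1 G - 7825} = \frac{1}{\left(-14\right) 1 \cdot \frac{11}{5} - 7825} = \frac{1}{\left(-14\right) \frac{11}{5} - 7825} = \frac{1}{- \frac{154}{5} - 7825} = \frac{1}{- \frac{39279}{5}} = - \frac{5}{39279}$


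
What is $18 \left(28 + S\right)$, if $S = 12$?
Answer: $720$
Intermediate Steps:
$18 \left(28 + S\right) = 18 \left(28 + 12\right) = 18 \cdot 40 = 720$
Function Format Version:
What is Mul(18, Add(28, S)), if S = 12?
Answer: 720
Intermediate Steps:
Mul(18, Add(28, S)) = Mul(18, Add(28, 12)) = Mul(18, 40) = 720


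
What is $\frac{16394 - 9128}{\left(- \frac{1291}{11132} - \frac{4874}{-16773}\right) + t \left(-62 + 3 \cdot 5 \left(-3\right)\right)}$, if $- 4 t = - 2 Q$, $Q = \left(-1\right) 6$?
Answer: $\frac{1356685983576}{59968771981} \approx 22.623$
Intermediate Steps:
$Q = -6$
$t = -3$ ($t = - \frac{\left(-2\right) \left(-6\right)}{4} = \left(- \frac{1}{4}\right) 12 = -3$)
$\frac{16394 - 9128}{\left(- \frac{1291}{11132} - \frac{4874}{-16773}\right) + t \left(-62 + 3 \cdot 5 \left(-3\right)\right)} = \frac{16394 - 9128}{\left(- \frac{1291}{11132} - \frac{4874}{-16773}\right) - 3 \left(-62 + 3 \cdot 5 \left(-3\right)\right)} = \frac{7266}{\left(\left(-1291\right) \frac{1}{11132} - - \frac{4874}{16773}\right) - 3 \left(-62 + 15 \left(-3\right)\right)} = \frac{7266}{\left(- \frac{1291}{11132} + \frac{4874}{16773}\right) - 3 \left(-62 - 45\right)} = \frac{7266}{\frac{32603425}{186717036} - -321} = \frac{7266}{\frac{32603425}{186717036} + 321} = \frac{7266}{\frac{59968771981}{186717036}} = 7266 \cdot \frac{186717036}{59968771981} = \frac{1356685983576}{59968771981}$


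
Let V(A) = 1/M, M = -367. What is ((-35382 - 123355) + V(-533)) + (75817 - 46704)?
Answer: -47572009/367 ≈ -1.2962e+5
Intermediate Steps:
V(A) = -1/367 (V(A) = 1/(-367) = -1/367)
((-35382 - 123355) + V(-533)) + (75817 - 46704) = ((-35382 - 123355) - 1/367) + (75817 - 46704) = (-158737 - 1/367) + 29113 = -58256480/367 + 29113 = -47572009/367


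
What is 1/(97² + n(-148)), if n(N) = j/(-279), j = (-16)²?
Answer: 279/2624855 ≈ 0.00010629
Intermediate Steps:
j = 256
n(N) = -256/279 (n(N) = 256/(-279) = 256*(-1/279) = -256/279)
1/(97² + n(-148)) = 1/(97² - 256/279) = 1/(9409 - 256/279) = 1/(2624855/279) = 279/2624855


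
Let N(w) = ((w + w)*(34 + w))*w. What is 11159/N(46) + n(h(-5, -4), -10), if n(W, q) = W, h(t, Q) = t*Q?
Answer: 6782359/338560 ≈ 20.033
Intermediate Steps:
h(t, Q) = Q*t
N(w) = 2*w**2*(34 + w) (N(w) = ((2*w)*(34 + w))*w = (2*w*(34 + w))*w = 2*w**2*(34 + w))
11159/N(46) + n(h(-5, -4), -10) = 11159/((2*46**2*(34 + 46))) - 4*(-5) = 11159/((2*2116*80)) + 20 = 11159/338560 + 20 = 6782359/338560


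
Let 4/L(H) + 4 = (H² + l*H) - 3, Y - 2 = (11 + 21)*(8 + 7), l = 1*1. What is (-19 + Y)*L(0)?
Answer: -1852/7 ≈ -264.57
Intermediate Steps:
l = 1
Y = 482 (Y = 2 + (11 + 21)*(8 + 7) = 2 + 32*15 = 2 + 480 = 482)
L(H) = 4/(-7 + H + H²) (L(H) = 4/(-4 + ((H² + 1*H) - 3)) = 4/(-4 + ((H² + H) - 3)) = 4/(-4 + ((H + H²) - 3)) = 4/(-4 + (-3 + H + H²)) = 4/(-7 + H + H²))
(-19 + Y)*L(0) = (-19 + 482)*(4/(-7 + 0 + 0²)) = 463*(4/(-7 + 0 + 0)) = 463*(4/(-7)) = 463*(4*(-⅐)) = 463*(-4/7) = -1852/7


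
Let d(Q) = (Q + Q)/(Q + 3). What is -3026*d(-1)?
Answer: 3026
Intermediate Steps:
d(Q) = 2*Q/(3 + Q) (d(Q) = (2*Q)/(3 + Q) = 2*Q/(3 + Q))
-3026*d(-1) = -6052*(-1)/(3 - 1) = -6052*(-1)/2 = -3026*(-1) = 3026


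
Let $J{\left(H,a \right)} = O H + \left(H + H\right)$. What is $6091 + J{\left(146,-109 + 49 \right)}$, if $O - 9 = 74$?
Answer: $18501$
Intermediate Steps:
$O = 83$ ($O = 9 + 74 = 83$)
$J{\left(H,a \right)} = 85 H$ ($J{\left(H,a \right)} = 83 H + \left(H + H\right) = 83 H + 2 H = 85 H$)
$6091 + J{\left(146,-109 + 49 \right)} = 6091 + 85 \cdot 146 = 6091 + 12410 = 18501$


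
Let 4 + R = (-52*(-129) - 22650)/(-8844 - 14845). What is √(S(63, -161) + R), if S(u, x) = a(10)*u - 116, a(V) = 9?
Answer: 45*√124059293/23689 ≈ 21.158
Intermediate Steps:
S(u, x) = -116 + 9*u (S(u, x) = 9*u - 116 = -116 + 9*u)
R = -78814/23689 (R = -4 + (-52*(-129) - 22650)/(-8844 - 14845) = -4 + (6708 - 22650)/(-23689) = -4 - 15942*(-1/23689) = -4 + 15942/23689 = -78814/23689 ≈ -3.3270)
√(S(63, -161) + R) = √((-116 + 9*63) - 78814/23689) = √((-116 + 567) - 78814/23689) = √(451 - 78814/23689) = √(10604925/23689) = 45*√124059293/23689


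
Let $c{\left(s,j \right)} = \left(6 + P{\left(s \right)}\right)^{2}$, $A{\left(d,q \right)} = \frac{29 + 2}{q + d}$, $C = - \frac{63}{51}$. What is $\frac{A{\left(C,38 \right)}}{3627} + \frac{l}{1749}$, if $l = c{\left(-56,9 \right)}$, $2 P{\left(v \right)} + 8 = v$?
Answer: $\frac{16487411}{42631875} \approx 0.38674$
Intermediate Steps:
$P{\left(v \right)} = -4 + \frac{v}{2}$
$C = - \frac{21}{17}$ ($C = \left(-63\right) \frac{1}{51} = - \frac{21}{17} \approx -1.2353$)
$A{\left(d,q \right)} = \frac{31}{d + q}$
$c{\left(s,j \right)} = \left(2 + \frac{s}{2}\right)^{2}$ ($c{\left(s,j \right)} = \left(6 + \left(-4 + \frac{s}{2}\right)\right)^{2} = \left(2 + \frac{s}{2}\right)^{2}$)
$l = 676$ ($l = \frac{\left(4 - 56\right)^{2}}{4} = \frac{\left(-52\right)^{2}}{4} = \frac{1}{4} \cdot 2704 = 676$)
$\frac{A{\left(C,38 \right)}}{3627} + \frac{l}{1749} = \frac{31 \frac{1}{- \frac{21}{17} + 38}}{3627} + \frac{676}{1749} = \frac{31}{\frac{625}{17}} \cdot \frac{1}{3627} + 676 \cdot \frac{1}{1749} = 31 \cdot \frac{17}{625} \cdot \frac{1}{3627} + \frac{676}{1749} = \frac{527}{625} \cdot \frac{1}{3627} + \frac{676}{1749} = \frac{17}{73125} + \frac{676}{1749} = \frac{16487411}{42631875}$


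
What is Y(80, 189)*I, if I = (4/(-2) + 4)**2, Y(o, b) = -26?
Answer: -104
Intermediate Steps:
I = 4 (I = (4*(-1/2) + 4)**2 = (-2 + 4)**2 = 2**2 = 4)
Y(80, 189)*I = -26*4 = -104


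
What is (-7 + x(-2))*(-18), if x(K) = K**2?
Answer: 54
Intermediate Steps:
(-7 + x(-2))*(-18) = (-7 + (-2)**2)*(-18) = (-7 + 4)*(-18) = -3*(-18) = 54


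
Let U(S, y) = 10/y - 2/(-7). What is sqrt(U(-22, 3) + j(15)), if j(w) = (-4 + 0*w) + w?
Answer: sqrt(6447)/21 ≈ 3.8235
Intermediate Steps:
U(S, y) = 2/7 + 10/y (U(S, y) = 10/y - 2*(-1/7) = 10/y + 2/7 = 2/7 + 10/y)
j(w) = -4 + w (j(w) = (-4 + 0) + w = -4 + w)
sqrt(U(-22, 3) + j(15)) = sqrt((2/7 + 10/3) + (-4 + 15)) = sqrt((2/7 + 10*(1/3)) + 11) = sqrt((2/7 + 10/3) + 11) = sqrt(76/21 + 11) = sqrt(307/21) = sqrt(6447)/21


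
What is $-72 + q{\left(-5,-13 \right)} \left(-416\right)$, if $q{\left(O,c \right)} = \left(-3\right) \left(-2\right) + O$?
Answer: $-488$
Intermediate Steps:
$q{\left(O,c \right)} = 6 + O$
$-72 + q{\left(-5,-13 \right)} \left(-416\right) = -72 + \left(6 - 5\right) \left(-416\right) = -72 + 1 \left(-416\right) = -72 - 416 = -488$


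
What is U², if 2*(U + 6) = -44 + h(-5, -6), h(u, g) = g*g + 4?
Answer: 64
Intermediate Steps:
h(u, g) = 4 + g² (h(u, g) = g² + 4 = 4 + g²)
U = -8 (U = -6 + (-44 + (4 + (-6)²))/2 = -6 + (-44 + (4 + 36))/2 = -6 + (-44 + 40)/2 = -6 + (½)*(-4) = -6 - 2 = -8)
U² = (-8)² = 64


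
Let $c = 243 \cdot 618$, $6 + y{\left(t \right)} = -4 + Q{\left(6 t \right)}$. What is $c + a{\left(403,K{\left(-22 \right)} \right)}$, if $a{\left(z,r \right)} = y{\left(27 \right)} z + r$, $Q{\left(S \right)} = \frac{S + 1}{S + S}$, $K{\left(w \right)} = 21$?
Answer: $\frac{47423149}{324} \approx 1.4637 \cdot 10^{5}$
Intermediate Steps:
$Q{\left(S \right)} = \frac{1 + S}{2 S}$
$y{\left(t \right)} = -10 + \frac{1 + 6 t}{12 t}$ ($y{\left(t \right)} = -6 - \left(4 - \frac{1 + 6 t}{2 \cdot 6 t}\right) = -6 + \left(-4 + \frac{\frac{1}{6 t} \left(1 + 6 t\right)}{2}\right) = -6 - \left(4 - \frac{1 + 6 t}{12 t}\right) = -10 + \frac{1 + 6 t}{12 t}$)
$a{\left(z,r \right)} = r - \frac{3077 z}{324}$ ($a{\left(z,r \right)} = \frac{1 - 3078}{12 \cdot 27} z + r = \frac{1}{12} \cdot \frac{1}{27} \left(1 - 3078\right) z + r = \frac{1}{12} \cdot \frac{1}{27} \left(-3077\right) z + r = - \frac{3077 z}{324} + r = r - \frac{3077 z}{324}$)
$c = 150174$
$c + a{\left(403,K{\left(-22 \right)} \right)} = 150174 + \left(21 - \frac{1240031}{324}\right) = 150174 - \frac{1233227}{324} = \frac{47423149}{324}$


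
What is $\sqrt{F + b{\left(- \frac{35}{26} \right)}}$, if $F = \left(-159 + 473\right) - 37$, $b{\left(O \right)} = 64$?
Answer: $\sqrt{341} \approx 18.466$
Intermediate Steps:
$F = 277$ ($F = 314 - 37 = 277$)
$\sqrt{F + b{\left(- \frac{35}{26} \right)}} = \sqrt{277 + 64} = \sqrt{341}$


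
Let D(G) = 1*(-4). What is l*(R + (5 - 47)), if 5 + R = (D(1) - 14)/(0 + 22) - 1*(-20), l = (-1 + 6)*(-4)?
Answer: 6120/11 ≈ 556.36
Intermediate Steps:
D(G) = -4
l = -20 (l = 5*(-4) = -20)
R = 156/11 (R = -5 + ((-4 - 14)/(0 + 22) - 1*(-20)) = -5 + (-18/22 + 20) = -5 + (-18*1/22 + 20) = -5 + (-9/11 + 20) = -5 + 211/11 = 156/11 ≈ 14.182)
l*(R + (5 - 47)) = -20*(156/11 + (5 - 47)) = -20*(156/11 - 42) = -20*(-306/11) = 6120/11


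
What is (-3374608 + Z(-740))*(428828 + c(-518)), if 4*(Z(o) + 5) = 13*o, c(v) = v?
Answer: -1446410579580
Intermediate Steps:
Z(o) = -5 + 13*o/4 (Z(o) = -5 + (13*o)/4 = -5 + 13*o/4)
(-3374608 + Z(-740))*(428828 + c(-518)) = (-3374608 + (-5 + (13/4)*(-740)))*(428828 - 518) = (-3374608 + (-5 - 2405))*428310 = (-3374608 - 2410)*428310 = -3377018*428310 = -1446410579580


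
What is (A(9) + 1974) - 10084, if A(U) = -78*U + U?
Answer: -8803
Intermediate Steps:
A(U) = -77*U
(A(9) + 1974) - 10084 = (-77*9 + 1974) - 10084 = (-693 + 1974) - 10084 = 1281 - 10084 = -8803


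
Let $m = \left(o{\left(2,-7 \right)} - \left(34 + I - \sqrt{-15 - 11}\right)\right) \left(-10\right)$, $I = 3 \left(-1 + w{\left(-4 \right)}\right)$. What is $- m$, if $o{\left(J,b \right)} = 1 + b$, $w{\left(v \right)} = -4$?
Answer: $-250 + 10 i \sqrt{26} \approx -250.0 + 50.99 i$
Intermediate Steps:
$I = -15$ ($I = 3 \left(-1 - 4\right) = 3 \left(-5\right) = -15$)
$m = 250 - 10 i \sqrt{26}$ ($m = \left(\left(1 - 7\right) + \left(\sqrt{-15 - 11} - 19\right)\right) \left(-10\right) = \left(-6 + \left(\sqrt{-26} + \left(-34 + 15\right)\right)\right) \left(-10\right) = \left(-6 - \left(19 - i \sqrt{26}\right)\right) \left(-10\right) = \left(-25 + i \sqrt{26}\right) \left(-10\right) = 250 - 10 i \sqrt{26} \approx 250.0 - 50.99 i$)
$- m = - (250 - 10 i \sqrt{26}) = -250 + 10 i \sqrt{26}$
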